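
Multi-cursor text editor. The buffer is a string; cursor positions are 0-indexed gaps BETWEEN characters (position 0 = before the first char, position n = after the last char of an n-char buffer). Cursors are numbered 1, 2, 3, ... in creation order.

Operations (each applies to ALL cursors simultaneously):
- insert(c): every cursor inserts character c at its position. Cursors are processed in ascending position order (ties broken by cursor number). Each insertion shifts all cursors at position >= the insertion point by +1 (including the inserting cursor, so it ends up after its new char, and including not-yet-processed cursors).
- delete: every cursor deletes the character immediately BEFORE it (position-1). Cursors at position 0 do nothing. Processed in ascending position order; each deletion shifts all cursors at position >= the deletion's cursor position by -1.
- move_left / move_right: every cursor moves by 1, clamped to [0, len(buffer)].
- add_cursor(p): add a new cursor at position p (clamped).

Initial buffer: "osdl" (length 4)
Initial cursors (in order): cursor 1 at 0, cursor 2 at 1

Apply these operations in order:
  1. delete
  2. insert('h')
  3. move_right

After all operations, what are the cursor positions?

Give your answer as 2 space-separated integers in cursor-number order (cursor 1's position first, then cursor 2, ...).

After op 1 (delete): buffer="sdl" (len 3), cursors c1@0 c2@0, authorship ...
After op 2 (insert('h')): buffer="hhsdl" (len 5), cursors c1@2 c2@2, authorship 12...
After op 3 (move_right): buffer="hhsdl" (len 5), cursors c1@3 c2@3, authorship 12...

Answer: 3 3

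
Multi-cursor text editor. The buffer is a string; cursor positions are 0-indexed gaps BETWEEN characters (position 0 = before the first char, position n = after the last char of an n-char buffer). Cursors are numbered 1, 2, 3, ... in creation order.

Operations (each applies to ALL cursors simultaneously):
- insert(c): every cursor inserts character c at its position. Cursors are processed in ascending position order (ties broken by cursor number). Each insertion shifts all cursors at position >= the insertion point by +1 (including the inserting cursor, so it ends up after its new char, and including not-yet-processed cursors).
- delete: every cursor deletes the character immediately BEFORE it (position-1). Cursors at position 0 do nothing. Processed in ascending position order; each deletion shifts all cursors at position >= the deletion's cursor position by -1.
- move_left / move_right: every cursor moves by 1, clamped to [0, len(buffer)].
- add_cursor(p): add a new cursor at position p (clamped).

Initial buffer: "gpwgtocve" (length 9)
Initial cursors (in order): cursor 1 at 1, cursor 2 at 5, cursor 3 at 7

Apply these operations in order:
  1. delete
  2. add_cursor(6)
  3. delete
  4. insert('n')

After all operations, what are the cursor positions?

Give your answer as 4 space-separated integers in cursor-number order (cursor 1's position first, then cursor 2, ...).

Answer: 1 5 5 7

Derivation:
After op 1 (delete): buffer="pwgove" (len 6), cursors c1@0 c2@3 c3@4, authorship ......
After op 2 (add_cursor(6)): buffer="pwgove" (len 6), cursors c1@0 c2@3 c3@4 c4@6, authorship ......
After op 3 (delete): buffer="pwv" (len 3), cursors c1@0 c2@2 c3@2 c4@3, authorship ...
After op 4 (insert('n')): buffer="npwnnvn" (len 7), cursors c1@1 c2@5 c3@5 c4@7, authorship 1..23.4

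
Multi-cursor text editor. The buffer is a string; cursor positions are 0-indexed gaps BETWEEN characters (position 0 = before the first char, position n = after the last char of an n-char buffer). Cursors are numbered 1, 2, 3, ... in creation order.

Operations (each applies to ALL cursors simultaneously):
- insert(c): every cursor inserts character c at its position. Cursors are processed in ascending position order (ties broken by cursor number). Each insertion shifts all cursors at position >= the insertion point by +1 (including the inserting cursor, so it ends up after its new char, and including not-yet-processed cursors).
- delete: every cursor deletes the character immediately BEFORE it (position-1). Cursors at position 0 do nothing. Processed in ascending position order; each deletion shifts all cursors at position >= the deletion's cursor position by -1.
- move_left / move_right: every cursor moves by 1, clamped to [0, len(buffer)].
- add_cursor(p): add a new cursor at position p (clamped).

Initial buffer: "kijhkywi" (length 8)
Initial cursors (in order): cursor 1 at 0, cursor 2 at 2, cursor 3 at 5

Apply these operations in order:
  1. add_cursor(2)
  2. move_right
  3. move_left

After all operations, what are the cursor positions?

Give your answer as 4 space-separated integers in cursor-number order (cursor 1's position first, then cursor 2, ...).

After op 1 (add_cursor(2)): buffer="kijhkywi" (len 8), cursors c1@0 c2@2 c4@2 c3@5, authorship ........
After op 2 (move_right): buffer="kijhkywi" (len 8), cursors c1@1 c2@3 c4@3 c3@6, authorship ........
After op 3 (move_left): buffer="kijhkywi" (len 8), cursors c1@0 c2@2 c4@2 c3@5, authorship ........

Answer: 0 2 5 2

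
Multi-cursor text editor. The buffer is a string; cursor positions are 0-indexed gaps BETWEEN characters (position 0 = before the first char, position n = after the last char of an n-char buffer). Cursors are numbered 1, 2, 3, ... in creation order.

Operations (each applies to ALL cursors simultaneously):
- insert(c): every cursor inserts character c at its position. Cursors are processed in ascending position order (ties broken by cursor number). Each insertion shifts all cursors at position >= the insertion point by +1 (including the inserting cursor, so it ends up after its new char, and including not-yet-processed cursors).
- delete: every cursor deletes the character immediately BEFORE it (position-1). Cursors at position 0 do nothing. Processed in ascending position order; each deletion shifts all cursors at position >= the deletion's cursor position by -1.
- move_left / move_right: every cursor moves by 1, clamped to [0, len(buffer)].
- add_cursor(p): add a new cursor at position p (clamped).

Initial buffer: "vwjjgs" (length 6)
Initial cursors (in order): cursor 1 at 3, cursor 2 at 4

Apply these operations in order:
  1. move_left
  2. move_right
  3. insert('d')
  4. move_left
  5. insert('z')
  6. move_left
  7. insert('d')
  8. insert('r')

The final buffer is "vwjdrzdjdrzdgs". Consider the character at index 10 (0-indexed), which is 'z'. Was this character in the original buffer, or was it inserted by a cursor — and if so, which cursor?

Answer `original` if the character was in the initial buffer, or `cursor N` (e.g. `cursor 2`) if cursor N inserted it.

After op 1 (move_left): buffer="vwjjgs" (len 6), cursors c1@2 c2@3, authorship ......
After op 2 (move_right): buffer="vwjjgs" (len 6), cursors c1@3 c2@4, authorship ......
After op 3 (insert('d')): buffer="vwjdjdgs" (len 8), cursors c1@4 c2@6, authorship ...1.2..
After op 4 (move_left): buffer="vwjdjdgs" (len 8), cursors c1@3 c2@5, authorship ...1.2..
After op 5 (insert('z')): buffer="vwjzdjzdgs" (len 10), cursors c1@4 c2@7, authorship ...11.22..
After op 6 (move_left): buffer="vwjzdjzdgs" (len 10), cursors c1@3 c2@6, authorship ...11.22..
After op 7 (insert('d')): buffer="vwjdzdjdzdgs" (len 12), cursors c1@4 c2@8, authorship ...111.222..
After op 8 (insert('r')): buffer="vwjdrzdjdrzdgs" (len 14), cursors c1@5 c2@10, authorship ...1111.2222..
Authorship (.=original, N=cursor N): . . . 1 1 1 1 . 2 2 2 2 . .
Index 10: author = 2

Answer: cursor 2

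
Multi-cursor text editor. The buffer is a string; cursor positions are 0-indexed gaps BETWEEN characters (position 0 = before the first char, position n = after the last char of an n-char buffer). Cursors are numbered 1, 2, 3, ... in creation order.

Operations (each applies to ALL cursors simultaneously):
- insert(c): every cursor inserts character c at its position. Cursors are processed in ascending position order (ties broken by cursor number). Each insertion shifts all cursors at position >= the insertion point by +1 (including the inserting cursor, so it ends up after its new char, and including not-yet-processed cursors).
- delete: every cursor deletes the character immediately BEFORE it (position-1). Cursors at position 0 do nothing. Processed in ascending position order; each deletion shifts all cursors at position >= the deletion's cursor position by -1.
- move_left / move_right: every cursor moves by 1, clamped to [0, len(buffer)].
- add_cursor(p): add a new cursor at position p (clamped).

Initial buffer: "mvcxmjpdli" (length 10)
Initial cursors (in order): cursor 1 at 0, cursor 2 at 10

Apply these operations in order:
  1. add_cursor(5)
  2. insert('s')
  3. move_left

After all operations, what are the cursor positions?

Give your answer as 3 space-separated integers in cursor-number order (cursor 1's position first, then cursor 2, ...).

Answer: 0 12 6

Derivation:
After op 1 (add_cursor(5)): buffer="mvcxmjpdli" (len 10), cursors c1@0 c3@5 c2@10, authorship ..........
After op 2 (insert('s')): buffer="smvcxmsjpdlis" (len 13), cursors c1@1 c3@7 c2@13, authorship 1.....3.....2
After op 3 (move_left): buffer="smvcxmsjpdlis" (len 13), cursors c1@0 c3@6 c2@12, authorship 1.....3.....2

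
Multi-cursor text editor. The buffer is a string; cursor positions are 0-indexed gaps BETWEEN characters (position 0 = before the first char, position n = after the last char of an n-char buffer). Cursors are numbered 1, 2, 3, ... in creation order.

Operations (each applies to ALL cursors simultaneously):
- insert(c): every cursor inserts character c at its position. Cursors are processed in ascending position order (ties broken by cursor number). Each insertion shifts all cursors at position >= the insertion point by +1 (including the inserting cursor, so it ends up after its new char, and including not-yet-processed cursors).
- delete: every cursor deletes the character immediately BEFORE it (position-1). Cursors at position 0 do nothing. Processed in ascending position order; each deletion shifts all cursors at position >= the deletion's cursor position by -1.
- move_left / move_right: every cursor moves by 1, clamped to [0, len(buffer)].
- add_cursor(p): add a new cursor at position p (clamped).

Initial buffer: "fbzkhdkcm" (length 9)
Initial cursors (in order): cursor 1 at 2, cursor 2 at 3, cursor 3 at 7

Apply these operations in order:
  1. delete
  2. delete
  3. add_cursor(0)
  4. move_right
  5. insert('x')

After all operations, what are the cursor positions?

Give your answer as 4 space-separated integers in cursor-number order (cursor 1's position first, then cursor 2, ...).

Answer: 4 4 7 4

Derivation:
After op 1 (delete): buffer="fkhdcm" (len 6), cursors c1@1 c2@1 c3@4, authorship ......
After op 2 (delete): buffer="khcm" (len 4), cursors c1@0 c2@0 c3@2, authorship ....
After op 3 (add_cursor(0)): buffer="khcm" (len 4), cursors c1@0 c2@0 c4@0 c3@2, authorship ....
After op 4 (move_right): buffer="khcm" (len 4), cursors c1@1 c2@1 c4@1 c3@3, authorship ....
After op 5 (insert('x')): buffer="kxxxhcxm" (len 8), cursors c1@4 c2@4 c4@4 c3@7, authorship .124..3.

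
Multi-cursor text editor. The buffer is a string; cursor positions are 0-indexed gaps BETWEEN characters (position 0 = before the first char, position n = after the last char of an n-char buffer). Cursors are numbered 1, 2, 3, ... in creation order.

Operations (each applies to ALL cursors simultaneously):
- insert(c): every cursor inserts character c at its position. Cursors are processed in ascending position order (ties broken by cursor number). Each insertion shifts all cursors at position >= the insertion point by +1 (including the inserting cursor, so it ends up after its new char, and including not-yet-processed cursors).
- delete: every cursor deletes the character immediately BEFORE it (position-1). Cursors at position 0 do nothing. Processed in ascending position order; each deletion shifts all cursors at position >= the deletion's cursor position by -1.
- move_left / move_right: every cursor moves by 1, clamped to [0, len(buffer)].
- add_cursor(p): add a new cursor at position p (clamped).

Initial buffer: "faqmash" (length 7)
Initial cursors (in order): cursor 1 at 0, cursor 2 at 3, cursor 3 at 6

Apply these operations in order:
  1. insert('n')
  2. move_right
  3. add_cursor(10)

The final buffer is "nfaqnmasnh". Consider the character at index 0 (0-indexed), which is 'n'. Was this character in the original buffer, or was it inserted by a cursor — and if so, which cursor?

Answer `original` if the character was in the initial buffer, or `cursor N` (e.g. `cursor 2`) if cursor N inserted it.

Answer: cursor 1

Derivation:
After op 1 (insert('n')): buffer="nfaqnmasnh" (len 10), cursors c1@1 c2@5 c3@9, authorship 1...2...3.
After op 2 (move_right): buffer="nfaqnmasnh" (len 10), cursors c1@2 c2@6 c3@10, authorship 1...2...3.
After op 3 (add_cursor(10)): buffer="nfaqnmasnh" (len 10), cursors c1@2 c2@6 c3@10 c4@10, authorship 1...2...3.
Authorship (.=original, N=cursor N): 1 . . . 2 . . . 3 .
Index 0: author = 1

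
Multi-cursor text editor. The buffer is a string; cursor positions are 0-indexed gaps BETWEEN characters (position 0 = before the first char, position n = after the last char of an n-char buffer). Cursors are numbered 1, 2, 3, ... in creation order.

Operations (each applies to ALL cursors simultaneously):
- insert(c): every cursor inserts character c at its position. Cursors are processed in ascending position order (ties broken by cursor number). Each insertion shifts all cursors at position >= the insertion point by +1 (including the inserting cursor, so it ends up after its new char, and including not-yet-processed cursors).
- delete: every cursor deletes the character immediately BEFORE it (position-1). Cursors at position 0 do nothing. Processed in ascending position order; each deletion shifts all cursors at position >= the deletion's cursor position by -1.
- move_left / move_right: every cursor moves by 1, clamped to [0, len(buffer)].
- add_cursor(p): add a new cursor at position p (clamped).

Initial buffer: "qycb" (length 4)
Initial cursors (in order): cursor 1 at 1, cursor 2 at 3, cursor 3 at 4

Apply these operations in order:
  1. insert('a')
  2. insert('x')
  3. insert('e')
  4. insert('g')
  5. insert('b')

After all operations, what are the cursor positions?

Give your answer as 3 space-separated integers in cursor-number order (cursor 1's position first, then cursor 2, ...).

Answer: 6 13 19

Derivation:
After op 1 (insert('a')): buffer="qaycaba" (len 7), cursors c1@2 c2@5 c3@7, authorship .1..2.3
After op 2 (insert('x')): buffer="qaxycaxbax" (len 10), cursors c1@3 c2@7 c3@10, authorship .11..22.33
After op 3 (insert('e')): buffer="qaxeycaxebaxe" (len 13), cursors c1@4 c2@9 c3@13, authorship .111..222.333
After op 4 (insert('g')): buffer="qaxegycaxegbaxeg" (len 16), cursors c1@5 c2@11 c3@16, authorship .1111..2222.3333
After op 5 (insert('b')): buffer="qaxegbycaxegbbaxegb" (len 19), cursors c1@6 c2@13 c3@19, authorship .11111..22222.33333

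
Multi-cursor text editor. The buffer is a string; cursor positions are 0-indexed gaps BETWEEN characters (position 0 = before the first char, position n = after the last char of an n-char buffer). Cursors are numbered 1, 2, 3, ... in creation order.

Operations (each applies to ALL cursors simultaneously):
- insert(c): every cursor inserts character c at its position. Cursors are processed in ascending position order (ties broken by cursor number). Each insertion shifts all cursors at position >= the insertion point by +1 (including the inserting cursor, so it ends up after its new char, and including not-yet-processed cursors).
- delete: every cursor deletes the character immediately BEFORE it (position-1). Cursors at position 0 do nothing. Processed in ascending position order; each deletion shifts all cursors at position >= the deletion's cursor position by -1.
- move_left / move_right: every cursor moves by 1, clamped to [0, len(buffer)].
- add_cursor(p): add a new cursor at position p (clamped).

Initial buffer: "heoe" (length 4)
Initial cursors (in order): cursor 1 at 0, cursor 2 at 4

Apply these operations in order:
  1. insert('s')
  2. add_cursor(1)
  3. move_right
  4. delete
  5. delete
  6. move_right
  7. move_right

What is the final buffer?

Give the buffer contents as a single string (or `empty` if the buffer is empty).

Answer: eo

Derivation:
After op 1 (insert('s')): buffer="sheoes" (len 6), cursors c1@1 c2@6, authorship 1....2
After op 2 (add_cursor(1)): buffer="sheoes" (len 6), cursors c1@1 c3@1 c2@6, authorship 1....2
After op 3 (move_right): buffer="sheoes" (len 6), cursors c1@2 c3@2 c2@6, authorship 1....2
After op 4 (delete): buffer="eoe" (len 3), cursors c1@0 c3@0 c2@3, authorship ...
After op 5 (delete): buffer="eo" (len 2), cursors c1@0 c3@0 c2@2, authorship ..
After op 6 (move_right): buffer="eo" (len 2), cursors c1@1 c3@1 c2@2, authorship ..
After op 7 (move_right): buffer="eo" (len 2), cursors c1@2 c2@2 c3@2, authorship ..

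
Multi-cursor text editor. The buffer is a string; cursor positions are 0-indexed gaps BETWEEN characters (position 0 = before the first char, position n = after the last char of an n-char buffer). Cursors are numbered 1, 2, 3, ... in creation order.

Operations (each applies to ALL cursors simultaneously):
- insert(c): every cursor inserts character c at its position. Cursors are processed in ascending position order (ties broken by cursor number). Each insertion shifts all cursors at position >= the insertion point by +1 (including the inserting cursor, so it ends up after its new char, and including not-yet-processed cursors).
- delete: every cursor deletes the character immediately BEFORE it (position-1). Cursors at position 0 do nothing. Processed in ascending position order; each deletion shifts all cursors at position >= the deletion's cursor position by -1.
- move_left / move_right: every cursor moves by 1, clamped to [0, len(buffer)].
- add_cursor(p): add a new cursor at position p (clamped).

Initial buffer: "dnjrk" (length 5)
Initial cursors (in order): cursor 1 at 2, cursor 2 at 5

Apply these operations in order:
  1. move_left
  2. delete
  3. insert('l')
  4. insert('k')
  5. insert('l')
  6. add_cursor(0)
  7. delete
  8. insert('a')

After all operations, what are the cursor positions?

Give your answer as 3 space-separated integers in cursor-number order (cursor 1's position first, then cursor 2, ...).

Answer: 4 9 1

Derivation:
After op 1 (move_left): buffer="dnjrk" (len 5), cursors c1@1 c2@4, authorship .....
After op 2 (delete): buffer="njk" (len 3), cursors c1@0 c2@2, authorship ...
After op 3 (insert('l')): buffer="lnjlk" (len 5), cursors c1@1 c2@4, authorship 1..2.
After op 4 (insert('k')): buffer="lknjlkk" (len 7), cursors c1@2 c2@6, authorship 11..22.
After op 5 (insert('l')): buffer="lklnjlklk" (len 9), cursors c1@3 c2@8, authorship 111..222.
After op 6 (add_cursor(0)): buffer="lklnjlklk" (len 9), cursors c3@0 c1@3 c2@8, authorship 111..222.
After op 7 (delete): buffer="lknjlkk" (len 7), cursors c3@0 c1@2 c2@6, authorship 11..22.
After op 8 (insert('a')): buffer="alkanjlkak" (len 10), cursors c3@1 c1@4 c2@9, authorship 3111..222.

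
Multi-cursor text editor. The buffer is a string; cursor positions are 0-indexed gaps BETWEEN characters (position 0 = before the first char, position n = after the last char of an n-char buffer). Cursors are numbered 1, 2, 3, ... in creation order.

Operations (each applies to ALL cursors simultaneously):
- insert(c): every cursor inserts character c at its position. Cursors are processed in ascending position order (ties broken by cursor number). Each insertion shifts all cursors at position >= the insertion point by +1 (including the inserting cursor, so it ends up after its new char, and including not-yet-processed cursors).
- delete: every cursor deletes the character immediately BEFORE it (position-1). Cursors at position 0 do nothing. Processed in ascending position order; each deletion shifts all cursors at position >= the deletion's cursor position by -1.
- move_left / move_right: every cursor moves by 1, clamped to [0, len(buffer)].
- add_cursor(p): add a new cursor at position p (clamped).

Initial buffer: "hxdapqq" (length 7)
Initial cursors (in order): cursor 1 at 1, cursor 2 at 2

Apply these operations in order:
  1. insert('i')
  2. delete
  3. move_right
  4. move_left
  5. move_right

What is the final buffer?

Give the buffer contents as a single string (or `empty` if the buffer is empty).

Answer: hxdapqq

Derivation:
After op 1 (insert('i')): buffer="hixidapqq" (len 9), cursors c1@2 c2@4, authorship .1.2.....
After op 2 (delete): buffer="hxdapqq" (len 7), cursors c1@1 c2@2, authorship .......
After op 3 (move_right): buffer="hxdapqq" (len 7), cursors c1@2 c2@3, authorship .......
After op 4 (move_left): buffer="hxdapqq" (len 7), cursors c1@1 c2@2, authorship .......
After op 5 (move_right): buffer="hxdapqq" (len 7), cursors c1@2 c2@3, authorship .......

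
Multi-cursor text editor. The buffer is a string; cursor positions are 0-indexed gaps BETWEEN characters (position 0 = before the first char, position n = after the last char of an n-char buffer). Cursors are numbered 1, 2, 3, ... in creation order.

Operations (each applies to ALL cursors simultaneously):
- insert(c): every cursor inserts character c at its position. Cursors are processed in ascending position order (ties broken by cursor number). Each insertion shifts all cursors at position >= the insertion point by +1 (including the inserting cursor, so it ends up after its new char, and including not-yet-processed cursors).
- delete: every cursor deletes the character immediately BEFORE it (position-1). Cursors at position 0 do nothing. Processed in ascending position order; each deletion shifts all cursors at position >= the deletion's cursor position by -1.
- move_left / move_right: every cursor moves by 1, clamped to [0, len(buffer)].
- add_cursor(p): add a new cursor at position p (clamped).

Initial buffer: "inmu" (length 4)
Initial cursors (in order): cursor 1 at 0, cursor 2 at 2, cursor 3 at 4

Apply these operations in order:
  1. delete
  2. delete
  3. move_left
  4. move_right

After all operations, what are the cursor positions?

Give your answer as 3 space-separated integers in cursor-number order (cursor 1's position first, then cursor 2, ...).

Answer: 0 0 0

Derivation:
After op 1 (delete): buffer="im" (len 2), cursors c1@0 c2@1 c3@2, authorship ..
After op 2 (delete): buffer="" (len 0), cursors c1@0 c2@0 c3@0, authorship 
After op 3 (move_left): buffer="" (len 0), cursors c1@0 c2@0 c3@0, authorship 
After op 4 (move_right): buffer="" (len 0), cursors c1@0 c2@0 c3@0, authorship 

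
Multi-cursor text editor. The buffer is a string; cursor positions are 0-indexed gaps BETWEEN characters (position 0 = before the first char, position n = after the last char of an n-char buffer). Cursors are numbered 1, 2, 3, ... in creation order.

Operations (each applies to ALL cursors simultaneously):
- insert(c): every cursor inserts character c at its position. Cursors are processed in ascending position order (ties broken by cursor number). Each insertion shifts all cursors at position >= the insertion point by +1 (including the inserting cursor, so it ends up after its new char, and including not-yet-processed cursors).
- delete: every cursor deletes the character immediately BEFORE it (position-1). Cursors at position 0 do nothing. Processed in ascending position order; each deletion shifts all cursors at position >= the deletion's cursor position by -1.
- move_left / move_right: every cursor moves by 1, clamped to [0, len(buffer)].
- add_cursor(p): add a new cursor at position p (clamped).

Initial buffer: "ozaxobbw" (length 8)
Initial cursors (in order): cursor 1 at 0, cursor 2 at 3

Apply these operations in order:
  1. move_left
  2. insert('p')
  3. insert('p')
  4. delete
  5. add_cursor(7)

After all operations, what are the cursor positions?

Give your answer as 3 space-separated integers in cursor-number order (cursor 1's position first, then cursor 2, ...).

After op 1 (move_left): buffer="ozaxobbw" (len 8), cursors c1@0 c2@2, authorship ........
After op 2 (insert('p')): buffer="pozpaxobbw" (len 10), cursors c1@1 c2@4, authorship 1..2......
After op 3 (insert('p')): buffer="ppozppaxobbw" (len 12), cursors c1@2 c2@6, authorship 11..22......
After op 4 (delete): buffer="pozpaxobbw" (len 10), cursors c1@1 c2@4, authorship 1..2......
After op 5 (add_cursor(7)): buffer="pozpaxobbw" (len 10), cursors c1@1 c2@4 c3@7, authorship 1..2......

Answer: 1 4 7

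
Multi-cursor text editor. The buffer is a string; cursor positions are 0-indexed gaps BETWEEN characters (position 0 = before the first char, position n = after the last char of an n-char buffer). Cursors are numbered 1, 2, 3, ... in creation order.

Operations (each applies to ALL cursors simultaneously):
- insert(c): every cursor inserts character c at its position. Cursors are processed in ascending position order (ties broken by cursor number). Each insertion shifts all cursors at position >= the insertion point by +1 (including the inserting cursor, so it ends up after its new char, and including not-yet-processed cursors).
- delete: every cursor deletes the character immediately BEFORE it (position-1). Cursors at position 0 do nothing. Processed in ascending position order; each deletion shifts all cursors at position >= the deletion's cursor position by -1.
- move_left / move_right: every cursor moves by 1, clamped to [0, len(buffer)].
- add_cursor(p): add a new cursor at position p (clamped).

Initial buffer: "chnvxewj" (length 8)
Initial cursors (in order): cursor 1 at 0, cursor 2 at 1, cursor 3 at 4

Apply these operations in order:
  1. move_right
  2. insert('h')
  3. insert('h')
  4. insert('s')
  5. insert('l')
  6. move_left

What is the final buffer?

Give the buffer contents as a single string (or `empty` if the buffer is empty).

Answer: chhslhhhslnvxhhslewj

Derivation:
After op 1 (move_right): buffer="chnvxewj" (len 8), cursors c1@1 c2@2 c3@5, authorship ........
After op 2 (insert('h')): buffer="chhhnvxhewj" (len 11), cursors c1@2 c2@4 c3@8, authorship .1.2...3...
After op 3 (insert('h')): buffer="chhhhhnvxhhewj" (len 14), cursors c1@3 c2@6 c3@11, authorship .11.22...33...
After op 4 (insert('s')): buffer="chhshhhsnvxhhsewj" (len 17), cursors c1@4 c2@8 c3@14, authorship .111.222...333...
After op 5 (insert('l')): buffer="chhslhhhslnvxhhslewj" (len 20), cursors c1@5 c2@10 c3@17, authorship .1111.2222...3333...
After op 6 (move_left): buffer="chhslhhhslnvxhhslewj" (len 20), cursors c1@4 c2@9 c3@16, authorship .1111.2222...3333...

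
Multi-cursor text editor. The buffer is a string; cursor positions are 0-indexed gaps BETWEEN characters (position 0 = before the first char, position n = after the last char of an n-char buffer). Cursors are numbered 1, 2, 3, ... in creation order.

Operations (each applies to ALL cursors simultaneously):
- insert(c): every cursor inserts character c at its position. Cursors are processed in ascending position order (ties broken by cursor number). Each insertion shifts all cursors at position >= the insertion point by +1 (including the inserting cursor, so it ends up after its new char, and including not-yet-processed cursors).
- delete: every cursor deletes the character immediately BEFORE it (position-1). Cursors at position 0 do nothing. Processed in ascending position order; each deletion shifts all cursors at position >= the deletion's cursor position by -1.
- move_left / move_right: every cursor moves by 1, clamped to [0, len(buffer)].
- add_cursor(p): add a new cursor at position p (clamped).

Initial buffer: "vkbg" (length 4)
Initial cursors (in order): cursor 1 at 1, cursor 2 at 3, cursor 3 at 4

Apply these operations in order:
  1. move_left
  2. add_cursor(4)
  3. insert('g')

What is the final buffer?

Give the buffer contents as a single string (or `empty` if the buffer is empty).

Answer: gvkgbggg

Derivation:
After op 1 (move_left): buffer="vkbg" (len 4), cursors c1@0 c2@2 c3@3, authorship ....
After op 2 (add_cursor(4)): buffer="vkbg" (len 4), cursors c1@0 c2@2 c3@3 c4@4, authorship ....
After op 3 (insert('g')): buffer="gvkgbggg" (len 8), cursors c1@1 c2@4 c3@6 c4@8, authorship 1..2.3.4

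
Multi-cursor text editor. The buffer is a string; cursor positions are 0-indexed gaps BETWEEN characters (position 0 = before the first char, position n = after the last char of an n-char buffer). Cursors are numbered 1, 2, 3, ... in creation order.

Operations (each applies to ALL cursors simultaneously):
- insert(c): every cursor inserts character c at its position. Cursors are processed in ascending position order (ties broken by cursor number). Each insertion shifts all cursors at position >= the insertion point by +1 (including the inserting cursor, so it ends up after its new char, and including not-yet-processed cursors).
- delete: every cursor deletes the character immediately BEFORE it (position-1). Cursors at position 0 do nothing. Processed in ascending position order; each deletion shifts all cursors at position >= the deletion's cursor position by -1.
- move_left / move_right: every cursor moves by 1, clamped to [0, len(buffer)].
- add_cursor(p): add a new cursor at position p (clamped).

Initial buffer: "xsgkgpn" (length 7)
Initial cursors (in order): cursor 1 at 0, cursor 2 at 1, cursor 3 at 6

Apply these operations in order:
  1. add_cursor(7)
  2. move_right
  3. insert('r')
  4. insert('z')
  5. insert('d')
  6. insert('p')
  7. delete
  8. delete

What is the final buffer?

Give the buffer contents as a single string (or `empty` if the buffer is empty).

Answer: xrzsrzgkgpnrrzz

Derivation:
After op 1 (add_cursor(7)): buffer="xsgkgpn" (len 7), cursors c1@0 c2@1 c3@6 c4@7, authorship .......
After op 2 (move_right): buffer="xsgkgpn" (len 7), cursors c1@1 c2@2 c3@7 c4@7, authorship .......
After op 3 (insert('r')): buffer="xrsrgkgpnrr" (len 11), cursors c1@2 c2@4 c3@11 c4@11, authorship .1.2.....34
After op 4 (insert('z')): buffer="xrzsrzgkgpnrrzz" (len 15), cursors c1@3 c2@6 c3@15 c4@15, authorship .11.22.....3434
After op 5 (insert('d')): buffer="xrzdsrzdgkgpnrrzzdd" (len 19), cursors c1@4 c2@8 c3@19 c4@19, authorship .111.222.....343434
After op 6 (insert('p')): buffer="xrzdpsrzdpgkgpnrrzzddpp" (len 23), cursors c1@5 c2@10 c3@23 c4@23, authorship .1111.2222.....34343434
After op 7 (delete): buffer="xrzdsrzdgkgpnrrzzdd" (len 19), cursors c1@4 c2@8 c3@19 c4@19, authorship .111.222.....343434
After op 8 (delete): buffer="xrzsrzgkgpnrrzz" (len 15), cursors c1@3 c2@6 c3@15 c4@15, authorship .11.22.....3434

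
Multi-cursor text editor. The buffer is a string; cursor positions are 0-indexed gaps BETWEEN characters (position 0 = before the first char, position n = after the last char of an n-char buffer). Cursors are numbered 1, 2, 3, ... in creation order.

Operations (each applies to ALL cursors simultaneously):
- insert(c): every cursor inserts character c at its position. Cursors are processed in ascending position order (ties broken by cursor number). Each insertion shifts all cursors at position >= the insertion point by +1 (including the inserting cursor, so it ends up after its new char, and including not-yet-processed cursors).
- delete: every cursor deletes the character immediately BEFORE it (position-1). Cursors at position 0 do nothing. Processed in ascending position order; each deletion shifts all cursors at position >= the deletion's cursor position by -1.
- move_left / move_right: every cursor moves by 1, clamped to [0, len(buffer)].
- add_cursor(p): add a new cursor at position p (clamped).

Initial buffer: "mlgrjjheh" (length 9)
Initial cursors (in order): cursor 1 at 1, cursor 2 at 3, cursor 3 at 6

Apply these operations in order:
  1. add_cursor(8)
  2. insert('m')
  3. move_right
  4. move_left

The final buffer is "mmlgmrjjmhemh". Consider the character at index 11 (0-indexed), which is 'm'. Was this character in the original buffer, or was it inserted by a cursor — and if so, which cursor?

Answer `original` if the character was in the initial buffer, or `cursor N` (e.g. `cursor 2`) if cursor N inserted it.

After op 1 (add_cursor(8)): buffer="mlgrjjheh" (len 9), cursors c1@1 c2@3 c3@6 c4@8, authorship .........
After op 2 (insert('m')): buffer="mmlgmrjjmhemh" (len 13), cursors c1@2 c2@5 c3@9 c4@12, authorship .1..2...3..4.
After op 3 (move_right): buffer="mmlgmrjjmhemh" (len 13), cursors c1@3 c2@6 c3@10 c4@13, authorship .1..2...3..4.
After op 4 (move_left): buffer="mmlgmrjjmhemh" (len 13), cursors c1@2 c2@5 c3@9 c4@12, authorship .1..2...3..4.
Authorship (.=original, N=cursor N): . 1 . . 2 . . . 3 . . 4 .
Index 11: author = 4

Answer: cursor 4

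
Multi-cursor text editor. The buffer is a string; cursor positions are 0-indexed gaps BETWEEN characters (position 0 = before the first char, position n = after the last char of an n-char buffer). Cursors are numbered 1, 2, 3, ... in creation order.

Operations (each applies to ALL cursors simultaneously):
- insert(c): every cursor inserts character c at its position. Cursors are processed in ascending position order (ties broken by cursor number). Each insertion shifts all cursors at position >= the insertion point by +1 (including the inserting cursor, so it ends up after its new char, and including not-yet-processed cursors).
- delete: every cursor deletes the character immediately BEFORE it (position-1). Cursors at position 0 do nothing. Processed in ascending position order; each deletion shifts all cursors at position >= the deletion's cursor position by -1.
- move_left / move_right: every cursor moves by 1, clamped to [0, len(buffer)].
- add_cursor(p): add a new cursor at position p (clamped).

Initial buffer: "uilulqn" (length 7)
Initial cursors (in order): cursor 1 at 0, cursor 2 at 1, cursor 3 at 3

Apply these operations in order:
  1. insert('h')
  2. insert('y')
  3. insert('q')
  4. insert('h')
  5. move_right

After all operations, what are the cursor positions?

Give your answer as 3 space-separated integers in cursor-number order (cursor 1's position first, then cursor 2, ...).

After op 1 (insert('h')): buffer="huhilhulqn" (len 10), cursors c1@1 c2@3 c3@6, authorship 1.2..3....
After op 2 (insert('y')): buffer="hyuhyilhyulqn" (len 13), cursors c1@2 c2@5 c3@9, authorship 11.22..33....
After op 3 (insert('q')): buffer="hyquhyqilhyqulqn" (len 16), cursors c1@3 c2@7 c3@12, authorship 111.222..333....
After op 4 (insert('h')): buffer="hyqhuhyqhilhyqhulqn" (len 19), cursors c1@4 c2@9 c3@15, authorship 1111.2222..3333....
After op 5 (move_right): buffer="hyqhuhyqhilhyqhulqn" (len 19), cursors c1@5 c2@10 c3@16, authorship 1111.2222..3333....

Answer: 5 10 16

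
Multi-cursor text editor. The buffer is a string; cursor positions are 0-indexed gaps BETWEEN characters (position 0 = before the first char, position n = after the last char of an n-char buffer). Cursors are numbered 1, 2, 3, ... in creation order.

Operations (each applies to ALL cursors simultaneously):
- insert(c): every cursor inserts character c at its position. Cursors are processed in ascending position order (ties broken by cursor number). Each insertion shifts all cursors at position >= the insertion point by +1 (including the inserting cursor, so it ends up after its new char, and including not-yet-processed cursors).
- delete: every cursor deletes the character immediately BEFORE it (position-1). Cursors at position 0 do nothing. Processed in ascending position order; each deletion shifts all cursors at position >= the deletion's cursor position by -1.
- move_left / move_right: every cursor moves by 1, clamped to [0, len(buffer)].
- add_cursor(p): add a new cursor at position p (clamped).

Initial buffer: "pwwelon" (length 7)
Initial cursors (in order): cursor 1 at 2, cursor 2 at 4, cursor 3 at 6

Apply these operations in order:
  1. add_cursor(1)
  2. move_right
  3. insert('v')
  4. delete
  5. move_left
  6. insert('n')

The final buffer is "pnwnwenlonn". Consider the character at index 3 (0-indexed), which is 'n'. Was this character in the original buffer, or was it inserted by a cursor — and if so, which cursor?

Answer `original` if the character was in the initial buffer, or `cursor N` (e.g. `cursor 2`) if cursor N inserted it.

Answer: cursor 1

Derivation:
After op 1 (add_cursor(1)): buffer="pwwelon" (len 7), cursors c4@1 c1@2 c2@4 c3@6, authorship .......
After op 2 (move_right): buffer="pwwelon" (len 7), cursors c4@2 c1@3 c2@5 c3@7, authorship .......
After op 3 (insert('v')): buffer="pwvwvelvonv" (len 11), cursors c4@3 c1@5 c2@8 c3@11, authorship ..4.1..2..3
After op 4 (delete): buffer="pwwelon" (len 7), cursors c4@2 c1@3 c2@5 c3@7, authorship .......
After op 5 (move_left): buffer="pwwelon" (len 7), cursors c4@1 c1@2 c2@4 c3@6, authorship .......
After op 6 (insert('n')): buffer="pnwnwenlonn" (len 11), cursors c4@2 c1@4 c2@7 c3@10, authorship .4.1..2..3.
Authorship (.=original, N=cursor N): . 4 . 1 . . 2 . . 3 .
Index 3: author = 1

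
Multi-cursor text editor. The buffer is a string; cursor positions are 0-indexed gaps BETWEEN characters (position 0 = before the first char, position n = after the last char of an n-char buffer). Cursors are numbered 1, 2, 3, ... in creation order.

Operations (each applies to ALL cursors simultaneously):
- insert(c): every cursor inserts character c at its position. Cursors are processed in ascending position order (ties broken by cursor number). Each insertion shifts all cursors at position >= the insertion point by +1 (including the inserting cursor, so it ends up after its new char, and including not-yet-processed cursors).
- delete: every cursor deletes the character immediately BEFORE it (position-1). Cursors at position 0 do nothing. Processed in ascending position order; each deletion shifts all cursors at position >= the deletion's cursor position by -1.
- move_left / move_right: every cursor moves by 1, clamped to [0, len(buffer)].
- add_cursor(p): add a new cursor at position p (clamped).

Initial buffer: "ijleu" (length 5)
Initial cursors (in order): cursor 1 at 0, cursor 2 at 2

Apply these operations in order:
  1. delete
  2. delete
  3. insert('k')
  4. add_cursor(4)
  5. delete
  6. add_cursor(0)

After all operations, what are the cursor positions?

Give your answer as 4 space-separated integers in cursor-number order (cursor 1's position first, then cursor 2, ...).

After op 1 (delete): buffer="ileu" (len 4), cursors c1@0 c2@1, authorship ....
After op 2 (delete): buffer="leu" (len 3), cursors c1@0 c2@0, authorship ...
After op 3 (insert('k')): buffer="kkleu" (len 5), cursors c1@2 c2@2, authorship 12...
After op 4 (add_cursor(4)): buffer="kkleu" (len 5), cursors c1@2 c2@2 c3@4, authorship 12...
After op 5 (delete): buffer="lu" (len 2), cursors c1@0 c2@0 c3@1, authorship ..
After op 6 (add_cursor(0)): buffer="lu" (len 2), cursors c1@0 c2@0 c4@0 c3@1, authorship ..

Answer: 0 0 1 0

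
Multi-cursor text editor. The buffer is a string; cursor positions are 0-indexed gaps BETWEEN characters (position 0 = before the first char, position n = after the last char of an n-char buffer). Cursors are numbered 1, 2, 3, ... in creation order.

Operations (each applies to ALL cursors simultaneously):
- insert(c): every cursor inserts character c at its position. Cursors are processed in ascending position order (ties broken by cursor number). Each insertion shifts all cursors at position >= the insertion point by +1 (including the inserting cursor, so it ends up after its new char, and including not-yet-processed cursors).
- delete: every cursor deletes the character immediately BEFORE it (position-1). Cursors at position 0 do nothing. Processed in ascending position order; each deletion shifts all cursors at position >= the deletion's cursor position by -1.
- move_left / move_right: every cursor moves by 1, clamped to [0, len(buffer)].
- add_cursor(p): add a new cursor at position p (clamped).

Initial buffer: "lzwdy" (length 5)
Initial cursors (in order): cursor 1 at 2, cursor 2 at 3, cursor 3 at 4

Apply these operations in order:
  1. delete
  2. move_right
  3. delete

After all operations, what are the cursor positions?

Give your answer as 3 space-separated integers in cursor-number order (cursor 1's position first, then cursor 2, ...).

Answer: 0 0 0

Derivation:
After op 1 (delete): buffer="ly" (len 2), cursors c1@1 c2@1 c3@1, authorship ..
After op 2 (move_right): buffer="ly" (len 2), cursors c1@2 c2@2 c3@2, authorship ..
After op 3 (delete): buffer="" (len 0), cursors c1@0 c2@0 c3@0, authorship 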